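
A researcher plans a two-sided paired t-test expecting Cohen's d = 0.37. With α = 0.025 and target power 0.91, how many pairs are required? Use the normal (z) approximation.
n = 94 pairs

Sample size formula (paired t-test, normal approximation):
n = ((z_{α/2} + z_β) / d)²

z_{α/2} = 2.241 (for α = 0.025, two-sided)
z_β = 1.341 (for power = 0.91)
d = 0.37

n = ((2.241 + 1.341) / 0.37)²
n = (9.681)²
n ≈ 93.72
Round up to the next whole number: n = 94 pairs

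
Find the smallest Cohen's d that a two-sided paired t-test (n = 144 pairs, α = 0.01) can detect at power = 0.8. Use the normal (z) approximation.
d ≈ 0.28

Minimum detectable effect (paired t-test, normal approximation):
d = (z_{α/2} + z_β) / √n
d = (2.576 + 0.842) / √144
d = 3.417 / 12.000
d ≈ 0.28

By Cohen's convention (0.2 small / 0.5 medium / 0.8 large): small effect.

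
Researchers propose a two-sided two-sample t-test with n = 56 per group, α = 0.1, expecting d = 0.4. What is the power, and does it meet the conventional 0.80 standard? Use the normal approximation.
Power ≈ 0.68; the study is underpowered (power < 0.80)

Power calculation (two-sample t-test, normal approximation):
z_β = d · √(n/2) - z_{α/2}
z_β = 0.4 · √(56/2) - 1.645
z_β = 0.4 · 5.292 - 1.645
z_β = 0.472

Power = Φ(z_β) = Φ(0.472) ≈ 0.681

Effect size d = 0.4 is small by Cohen's convention (0.2/0.5/0.8).

Threshold: power ≥ 0.80 is conventionally adequate.
Power ≈ 0.68 → the study is underpowered (power < 0.80).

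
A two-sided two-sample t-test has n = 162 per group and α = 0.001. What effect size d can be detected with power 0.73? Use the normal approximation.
d ≈ 0.43

Minimum detectable effect (two-sample t-test, normal approximation):
d = (z_{α/2} + z_β) / √(n/2)
d = (3.291 + 0.613) / √(162/2)
d = 3.903 / 9.000
d ≈ 0.43

By Cohen's convention (0.2 small / 0.5 medium / 0.8 large): small effect.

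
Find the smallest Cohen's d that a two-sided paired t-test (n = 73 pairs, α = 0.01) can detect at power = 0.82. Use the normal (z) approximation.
d ≈ 0.41

Minimum detectable effect (paired t-test, normal approximation):
d = (z_{α/2} + z_β) / √n
d = (2.576 + 0.915) / √73
d = 3.491 / 8.544
d ≈ 0.41

By Cohen's convention (0.2 small / 0.5 medium / 0.8 large): small effect.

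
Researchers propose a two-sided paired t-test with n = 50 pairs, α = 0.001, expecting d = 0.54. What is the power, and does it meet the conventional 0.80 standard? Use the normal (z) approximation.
Power ≈ 0.70; the study is underpowered (power < 0.80)

Power calculation (paired t-test, normal approximation):
z_β = d · √n - z_{α/2}
z_β = 0.54 · √50 - 3.291
z_β = 0.54 · 7.071 - 3.291
z_β = 0.528

Power = Φ(z_β) = Φ(0.528) ≈ 0.701

Effect size d = 0.54 is medium by Cohen's convention (0.2/0.5/0.8).

Threshold: power ≥ 0.80 is conventionally adequate.
Power ≈ 0.70 → the study is underpowered (power < 0.80).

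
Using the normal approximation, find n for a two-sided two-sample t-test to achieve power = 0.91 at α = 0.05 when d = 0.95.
n = 25 per group

Sample size formula (two-sample t-test, normal approximation):
n = 2 · ((z_{α/2} + z_β) / d)²

z_{α/2} = 1.960 (for α = 0.05, two-sided)
z_β = 1.341 (for power = 0.91)
d = 0.95

n = 2 · ((1.960 + 1.341) / 0.95)²
n = 2 · (3.475)²
n ≈ 24.15
Round up to the next whole number: n = 25 per group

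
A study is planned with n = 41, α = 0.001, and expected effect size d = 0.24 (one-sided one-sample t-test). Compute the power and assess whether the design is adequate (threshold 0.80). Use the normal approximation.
Power ≈ 0.06; the study is underpowered (power < 0.80)

Power calculation (one-sample t-test, normal approximation):
z_β = d · √n - z_α
z_β = 0.24 · √41 - 3.090
z_β = 0.24 · 6.403 - 3.090
z_β = -1.553

Power = Φ(z_β) = Φ(-1.553) ≈ 0.060

Effect size d = 0.24 is small by Cohen's convention (0.2/0.5/0.8).

Threshold: power ≥ 0.80 is conventionally adequate.
Power ≈ 0.06 → the study is underpowered (power < 0.80).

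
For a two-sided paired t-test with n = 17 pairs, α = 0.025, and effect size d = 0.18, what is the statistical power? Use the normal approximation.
Power ≈ 0.07

Power calculation (paired t-test, normal approximation):
z_β = d · √n - z_{α/2}
z_β = 0.18 · √17 - 2.241
z_β = 0.18 · 4.123 - 2.241
z_β = -1.499

Power = Φ(z_β) = Φ(-1.499) ≈ 0.067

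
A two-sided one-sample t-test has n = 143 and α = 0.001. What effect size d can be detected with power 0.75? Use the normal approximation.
d ≈ 0.33

Minimum detectable effect (one-sample t-test, normal approximation):
d = (z_{α/2} + z_β) / √n
d = (3.291 + 0.674) / √143
d = 3.965 / 11.958
d ≈ 0.33

By Cohen's convention (0.2 small / 0.5 medium / 0.8 large): small effect.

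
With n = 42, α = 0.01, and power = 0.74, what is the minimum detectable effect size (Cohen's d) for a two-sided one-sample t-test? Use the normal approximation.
d ≈ 0.50

Minimum detectable effect (one-sample t-test, normal approximation):
d = (z_{α/2} + z_β) / √n
d = (2.576 + 0.643) / √42
d = 3.219 / 6.481
d ≈ 0.50

By Cohen's convention (0.2 small / 0.5 medium / 0.8 large): medium effect.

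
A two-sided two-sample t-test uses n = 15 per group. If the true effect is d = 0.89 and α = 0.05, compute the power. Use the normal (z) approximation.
Power ≈ 0.68

Power calculation (two-sample t-test, normal approximation):
z_β = d · √(n/2) - z_{α/2}
z_β = 0.89 · √(15/2) - 1.960
z_β = 0.89 · 2.739 - 1.960
z_β = 0.477

Power = Φ(z_β) = Φ(0.477) ≈ 0.683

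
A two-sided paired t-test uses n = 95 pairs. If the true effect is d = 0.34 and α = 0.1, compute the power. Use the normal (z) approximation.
Power ≈ 0.95

Power calculation (paired t-test, normal approximation):
z_β = d · √n - z_{α/2}
z_β = 0.34 · √95 - 1.645
z_β = 0.34 · 9.747 - 1.645
z_β = 1.669

Power = Φ(z_β) = Φ(1.669) ≈ 0.952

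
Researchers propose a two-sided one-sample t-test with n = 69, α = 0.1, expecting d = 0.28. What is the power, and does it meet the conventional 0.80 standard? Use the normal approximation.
Power ≈ 0.75; the study is underpowered (power < 0.80)

Power calculation (one-sample t-test, normal approximation):
z_β = d · √n - z_{α/2}
z_β = 0.28 · √69 - 1.645
z_β = 0.28 · 8.307 - 1.645
z_β = 0.681

Power = Φ(z_β) = Φ(0.681) ≈ 0.752

Effect size d = 0.28 is small by Cohen's convention (0.2/0.5/0.8).

Threshold: power ≥ 0.80 is conventionally adequate.
Power ≈ 0.75 → the study is underpowered (power < 0.80).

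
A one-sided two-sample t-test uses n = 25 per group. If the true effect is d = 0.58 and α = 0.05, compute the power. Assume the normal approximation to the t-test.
Power ≈ 0.66

Power calculation (two-sample t-test, normal approximation):
z_β = d · √(n/2) - z_α
z_β = 0.58 · √(25/2) - 1.645
z_β = 0.58 · 3.536 - 1.645
z_β = 0.406

Power = Φ(z_β) = Φ(0.406) ≈ 0.658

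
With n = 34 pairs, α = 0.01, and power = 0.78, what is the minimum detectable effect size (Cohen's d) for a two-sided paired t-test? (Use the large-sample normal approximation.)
d ≈ 0.57

Minimum detectable effect (paired t-test, normal approximation):
d = (z_{α/2} + z_β) / √n
d = (2.576 + 0.772) / √34
d = 3.348 / 5.831
d ≈ 0.57

By Cohen's convention (0.2 small / 0.5 medium / 0.8 large): medium effect.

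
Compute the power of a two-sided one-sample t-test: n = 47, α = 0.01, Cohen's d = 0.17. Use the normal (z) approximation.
Power ≈ 0.08

Power calculation (one-sample t-test, normal approximation):
z_β = d · √n - z_{α/2}
z_β = 0.17 · √47 - 2.576
z_β = 0.17 · 6.856 - 2.576
z_β = -1.410

Power = Φ(z_β) = Φ(-1.410) ≈ 0.079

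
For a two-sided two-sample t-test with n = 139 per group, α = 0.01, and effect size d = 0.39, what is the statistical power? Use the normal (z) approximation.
Power ≈ 0.75

Power calculation (two-sample t-test, normal approximation):
z_β = d · √(n/2) - z_{α/2}
z_β = 0.39 · √(139/2) - 2.576
z_β = 0.39 · 8.337 - 2.576
z_β = 0.675

Power = Φ(z_β) = Φ(0.675) ≈ 0.750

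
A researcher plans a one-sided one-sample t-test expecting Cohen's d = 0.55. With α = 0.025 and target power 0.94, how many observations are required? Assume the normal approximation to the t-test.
n = 41

Sample size formula (one-sample t-test, normal approximation):
n = ((z_α + z_β) / d)²

z_α = 1.960 (for α = 0.025, one-sided)
z_β = 1.555 (for power = 0.94)
d = 0.55

n = ((1.960 + 1.555) / 0.55)²
n = (6.391)²
n ≈ 40.84
Round up to the next whole number: n = 41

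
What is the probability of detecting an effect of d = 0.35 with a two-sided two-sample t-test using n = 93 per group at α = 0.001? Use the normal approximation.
Power ≈ 0.18

Power calculation (two-sample t-test, normal approximation):
z_β = d · √(n/2) - z_{α/2}
z_β = 0.35 · √(93/2) - 3.291
z_β = 0.35 · 6.819 - 3.291
z_β = -0.904

Power = Φ(z_β) = Φ(-0.904) ≈ 0.183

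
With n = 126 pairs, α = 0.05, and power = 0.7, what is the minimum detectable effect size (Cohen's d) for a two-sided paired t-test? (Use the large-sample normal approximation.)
d ≈ 0.22

Minimum detectable effect (paired t-test, normal approximation):
d = (z_{α/2} + z_β) / √n
d = (1.960 + 0.524) / √126
d = 2.484 / 11.225
d ≈ 0.22

By Cohen's convention (0.2 small / 0.5 medium / 0.8 large): small effect.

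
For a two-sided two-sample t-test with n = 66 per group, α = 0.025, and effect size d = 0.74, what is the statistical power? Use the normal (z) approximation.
Power ≈ 0.98

Power calculation (two-sample t-test, normal approximation):
z_β = d · √(n/2) - z_{α/2}
z_β = 0.74 · √(66/2) - 2.241
z_β = 0.74 · 5.745 - 2.241
z_β = 2.010

Power = Φ(z_β) = Φ(2.010) ≈ 0.978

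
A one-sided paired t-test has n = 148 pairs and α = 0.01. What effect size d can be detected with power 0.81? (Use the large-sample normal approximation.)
d ≈ 0.26

Minimum detectable effect (paired t-test, normal approximation):
d = (z_α + z_β) / √n
d = (2.326 + 0.878) / √148
d = 3.204 / 12.166
d ≈ 0.26

By Cohen's convention (0.2 small / 0.5 medium / 0.8 large): small effect.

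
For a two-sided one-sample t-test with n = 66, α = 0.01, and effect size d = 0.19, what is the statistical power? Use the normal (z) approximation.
Power ≈ 0.15

Power calculation (one-sample t-test, normal approximation):
z_β = d · √n - z_{α/2}
z_β = 0.19 · √66 - 2.576
z_β = 0.19 · 8.124 - 2.576
z_β = -1.032

Power = Φ(z_β) = Φ(-1.032) ≈ 0.151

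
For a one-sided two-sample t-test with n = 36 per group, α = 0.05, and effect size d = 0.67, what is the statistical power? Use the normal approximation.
Power ≈ 0.88

Power calculation (two-sample t-test, normal approximation):
z_β = d · √(n/2) - z_α
z_β = 0.67 · √(36/2) - 1.645
z_β = 0.67 · 4.243 - 1.645
z_β = 1.198

Power = Φ(z_β) = Φ(1.198) ≈ 0.884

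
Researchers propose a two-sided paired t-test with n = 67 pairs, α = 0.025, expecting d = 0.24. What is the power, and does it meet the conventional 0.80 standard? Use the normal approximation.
Power ≈ 0.39; the study is underpowered (power < 0.80)

Power calculation (paired t-test, normal approximation):
z_β = d · √n - z_{α/2}
z_β = 0.24 · √67 - 2.241
z_β = 0.24 · 8.185 - 2.241
z_β = -0.277

Power = Φ(z_β) = Φ(-0.277) ≈ 0.391

Effect size d = 0.24 is small by Cohen's convention (0.2/0.5/0.8).

Threshold: power ≥ 0.80 is conventionally adequate.
Power ≈ 0.39 → the study is underpowered (power < 0.80).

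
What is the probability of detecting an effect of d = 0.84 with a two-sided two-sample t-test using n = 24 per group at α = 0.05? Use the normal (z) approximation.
Power ≈ 0.83

Power calculation (two-sample t-test, normal approximation):
z_β = d · √(n/2) - z_{α/2}
z_β = 0.84 · √(24/2) - 1.960
z_β = 0.84 · 3.464 - 1.960
z_β = 0.950

Power = Φ(z_β) = Φ(0.950) ≈ 0.829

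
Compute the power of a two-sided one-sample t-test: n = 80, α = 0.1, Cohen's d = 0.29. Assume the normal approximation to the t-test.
Power ≈ 0.83

Power calculation (one-sample t-test, normal approximation):
z_β = d · √n - z_{α/2}
z_β = 0.29 · √80 - 1.645
z_β = 0.29 · 8.944 - 1.645
z_β = 0.949

Power = Φ(z_β) = Φ(0.949) ≈ 0.829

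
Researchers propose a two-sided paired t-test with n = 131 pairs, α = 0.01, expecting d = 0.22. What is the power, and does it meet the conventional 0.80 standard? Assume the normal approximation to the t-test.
Power ≈ 0.48; the study is underpowered (power < 0.80)

Power calculation (paired t-test, normal approximation):
z_β = d · √n - z_{α/2}
z_β = 0.22 · √131 - 2.576
z_β = 0.22 · 11.446 - 2.576
z_β = -0.058

Power = Φ(z_β) = Φ(-0.058) ≈ 0.477

Effect size d = 0.22 is small by Cohen's convention (0.2/0.5/0.8).

Threshold: power ≥ 0.80 is conventionally adequate.
Power ≈ 0.48 → the study is underpowered (power < 0.80).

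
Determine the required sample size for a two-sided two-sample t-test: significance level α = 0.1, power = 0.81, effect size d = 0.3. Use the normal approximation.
n = 142 per group

Sample size formula (two-sample t-test, normal approximation):
n = 2 · ((z_{α/2} + z_β) / d)²

z_{α/2} = 1.645 (for α = 0.1, two-sided)
z_β = 0.878 (for power = 0.81)
d = 0.3

n = 2 · ((1.645 + 0.878) / 0.3)²
n = 2 · (8.410)²
n ≈ 141.46
Round up to the next whole number: n = 142 per group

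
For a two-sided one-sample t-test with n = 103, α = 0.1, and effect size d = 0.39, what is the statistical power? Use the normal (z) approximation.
Power ≈ 0.99

Power calculation (one-sample t-test, normal approximation):
z_β = d · √n - z_{α/2}
z_β = 0.39 · √103 - 1.645
z_β = 0.39 · 10.149 - 1.645
z_β = 2.313

Power = Φ(z_β) = Φ(2.313) ≈ 0.990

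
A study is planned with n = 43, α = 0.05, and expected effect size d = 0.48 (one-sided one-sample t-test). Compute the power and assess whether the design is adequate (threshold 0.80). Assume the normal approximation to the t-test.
Power ≈ 0.93; the study is adequately powered (power ≥ 0.80)

Power calculation (one-sample t-test, normal approximation):
z_β = d · √n - z_α
z_β = 0.48 · √43 - 1.645
z_β = 0.48 · 6.557 - 1.645
z_β = 1.503

Power = Φ(z_β) = Φ(1.503) ≈ 0.934

Effect size d = 0.48 is small by Cohen's convention (0.2/0.5/0.8).

Threshold: power ≥ 0.80 is conventionally adequate.
Power ≈ 0.93 → the study is adequately powered (power ≥ 0.80).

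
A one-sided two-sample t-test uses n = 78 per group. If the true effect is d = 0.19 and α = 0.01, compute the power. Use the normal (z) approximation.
Power ≈ 0.13

Power calculation (two-sample t-test, normal approximation):
z_β = d · √(n/2) - z_α
z_β = 0.19 · √(78/2) - 2.326
z_β = 0.19 · 6.245 - 2.326
z_β = -1.140

Power = Φ(z_β) = Φ(-1.140) ≈ 0.127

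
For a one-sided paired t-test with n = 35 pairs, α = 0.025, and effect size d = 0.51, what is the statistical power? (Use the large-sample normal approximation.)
Power ≈ 0.85

Power calculation (paired t-test, normal approximation):
z_β = d · √n - z_α
z_β = 0.51 · √35 - 1.960
z_β = 0.51 · 5.916 - 1.960
z_β = 1.057

Power = Φ(z_β) = Φ(1.057) ≈ 0.855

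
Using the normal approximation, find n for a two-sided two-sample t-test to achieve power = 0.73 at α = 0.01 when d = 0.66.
n = 47 per group

Sample size formula (two-sample t-test, normal approximation):
n = 2 · ((z_{α/2} + z_β) / d)²

z_{α/2} = 2.576 (for α = 0.01, two-sided)
z_β = 0.613 (for power = 0.73)
d = 0.66

n = 2 · ((2.576 + 0.613) / 0.66)²
n = 2 · (4.832)²
n ≈ 46.70
Round up to the next whole number: n = 47 per group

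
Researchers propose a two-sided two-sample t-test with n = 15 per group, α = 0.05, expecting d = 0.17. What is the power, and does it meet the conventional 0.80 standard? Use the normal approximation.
Power ≈ 0.07; the study is underpowered (power < 0.80)

Power calculation (two-sample t-test, normal approximation):
z_β = d · √(n/2) - z_{α/2}
z_β = 0.17 · √(15/2) - 1.960
z_β = 0.17 · 2.739 - 1.960
z_β = -1.494

Power = Φ(z_β) = Φ(-1.494) ≈ 0.068

Effect size d = 0.17 is very small by Cohen's convention (0.2/0.5/0.8).

Threshold: power ≥ 0.80 is conventionally adequate.
Power ≈ 0.07 → the study is underpowered (power < 0.80).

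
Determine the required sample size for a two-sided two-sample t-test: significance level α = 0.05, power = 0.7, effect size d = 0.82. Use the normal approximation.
n = 19 per group

Sample size formula (two-sample t-test, normal approximation):
n = 2 · ((z_{α/2} + z_β) / d)²

z_{α/2} = 1.960 (for α = 0.05, two-sided)
z_β = 0.524 (for power = 0.7)
d = 0.82

n = 2 · ((1.960 + 0.524) / 0.82)²
n = 2 · (3.029)²
n ≈ 18.35
Round up to the next whole number: n = 19 per group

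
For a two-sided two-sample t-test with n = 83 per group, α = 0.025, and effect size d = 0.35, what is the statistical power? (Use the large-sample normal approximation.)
Power ≈ 0.51

Power calculation (two-sample t-test, normal approximation):
z_β = d · √(n/2) - z_{α/2}
z_β = 0.35 · √(83/2) - 2.241
z_β = 0.35 · 6.442 - 2.241
z_β = 0.013

Power = Φ(z_β) = Φ(0.013) ≈ 0.505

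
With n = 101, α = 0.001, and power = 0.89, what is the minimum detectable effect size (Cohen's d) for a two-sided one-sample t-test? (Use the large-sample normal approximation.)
d ≈ 0.45

Minimum detectable effect (one-sample t-test, normal approximation):
d = (z_{α/2} + z_β) / √n
d = (3.291 + 1.227) / √101
d = 4.517 / 10.050
d ≈ 0.45

By Cohen's convention (0.2 small / 0.5 medium / 0.8 large): small effect.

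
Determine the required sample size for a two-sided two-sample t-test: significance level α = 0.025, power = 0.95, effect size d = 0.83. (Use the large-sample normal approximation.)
n = 44 per group

Sample size formula (two-sample t-test, normal approximation):
n = 2 · ((z_{α/2} + z_β) / d)²

z_{α/2} = 2.241 (for α = 0.025, two-sided)
z_β = 1.645 (for power = 0.95)
d = 0.83

n = 2 · ((2.241 + 1.645) / 0.83)²
n = 2 · (4.682)²
n ≈ 43.84
Round up to the next whole number: n = 44 per group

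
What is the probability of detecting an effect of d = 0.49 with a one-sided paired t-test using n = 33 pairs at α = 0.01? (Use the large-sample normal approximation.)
Power ≈ 0.69

Power calculation (paired t-test, normal approximation):
z_β = d · √n - z_α
z_β = 0.49 · √33 - 2.326
z_β = 0.49 · 5.745 - 2.326
z_β = 0.488

Power = Φ(z_β) = Φ(0.488) ≈ 0.687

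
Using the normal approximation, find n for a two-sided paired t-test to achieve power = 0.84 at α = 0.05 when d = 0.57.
n = 27 pairs

Sample size formula (paired t-test, normal approximation):
n = ((z_{α/2} + z_β) / d)²

z_{α/2} = 1.960 (for α = 0.05, two-sided)
z_β = 0.994 (for power = 0.84)
d = 0.57

n = ((1.960 + 0.994) / 0.57)²
n = (5.182)²
n ≈ 26.85
Round up to the next whole number: n = 27 pairs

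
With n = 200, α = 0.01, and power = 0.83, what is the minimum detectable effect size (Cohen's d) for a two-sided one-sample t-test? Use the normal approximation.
d ≈ 0.25

Minimum detectable effect (one-sample t-test, normal approximation):
d = (z_{α/2} + z_β) / √n
d = (2.576 + 0.954) / √200
d = 3.530 / 14.142
d ≈ 0.25

By Cohen's convention (0.2 small / 0.5 medium / 0.8 large): small effect.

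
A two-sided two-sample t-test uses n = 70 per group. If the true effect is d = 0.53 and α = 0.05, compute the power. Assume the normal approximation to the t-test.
Power ≈ 0.88

Power calculation (two-sample t-test, normal approximation):
z_β = d · √(n/2) - z_{α/2}
z_β = 0.53 · √(70/2) - 1.960
z_β = 0.53 · 5.916 - 1.960
z_β = 1.176

Power = Φ(z_β) = Φ(1.176) ≈ 0.880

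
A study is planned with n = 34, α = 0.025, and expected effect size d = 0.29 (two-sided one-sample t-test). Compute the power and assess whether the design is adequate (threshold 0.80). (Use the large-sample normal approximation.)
Power ≈ 0.29; the study is underpowered (power < 0.80)

Power calculation (one-sample t-test, normal approximation):
z_β = d · √n - z_{α/2}
z_β = 0.29 · √34 - 2.241
z_β = 0.29 · 5.831 - 2.241
z_β = -0.550

Power = Φ(z_β) = Φ(-0.550) ≈ 0.291

Effect size d = 0.29 is small by Cohen's convention (0.2/0.5/0.8).

Threshold: power ≥ 0.80 is conventionally adequate.
Power ≈ 0.29 → the study is underpowered (power < 0.80).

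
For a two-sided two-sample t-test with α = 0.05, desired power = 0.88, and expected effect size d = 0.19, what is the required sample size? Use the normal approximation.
n = 545 per group

Sample size formula (two-sample t-test, normal approximation):
n = 2 · ((z_{α/2} + z_β) / d)²

z_{α/2} = 1.960 (for α = 0.05, two-sided)
z_β = 1.175 (for power = 0.88)
d = 0.19

n = 2 · ((1.960 + 1.175) / 0.19)²
n = 2 · (16.500)²
n ≈ 544.50
Round up to the next whole number: n = 545 per group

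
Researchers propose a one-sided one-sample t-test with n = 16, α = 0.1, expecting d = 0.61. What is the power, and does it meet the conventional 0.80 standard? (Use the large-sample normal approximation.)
Power ≈ 0.88; the study is adequately powered (power ≥ 0.80)

Power calculation (one-sample t-test, normal approximation):
z_β = d · √n - z_α
z_β = 0.61 · √16 - 1.282
z_β = 0.61 · 4.000 - 1.282
z_β = 1.158

Power = Φ(z_β) = Φ(1.158) ≈ 0.877

Effect size d = 0.61 is medium by Cohen's convention (0.2/0.5/0.8).

Threshold: power ≥ 0.80 is conventionally adequate.
Power ≈ 0.88 → the study is adequately powered (power ≥ 0.80).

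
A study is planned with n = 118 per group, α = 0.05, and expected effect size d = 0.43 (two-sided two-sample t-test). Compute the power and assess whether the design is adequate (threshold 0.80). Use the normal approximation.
Power ≈ 0.91; the study is adequately powered (power ≥ 0.80)

Power calculation (two-sample t-test, normal approximation):
z_β = d · √(n/2) - z_{α/2}
z_β = 0.43 · √(118/2) - 1.960
z_β = 0.43 · 7.681 - 1.960
z_β = 1.343

Power = Φ(z_β) = Φ(1.343) ≈ 0.910

Effect size d = 0.43 is small by Cohen's convention (0.2/0.5/0.8).

Threshold: power ≥ 0.80 is conventionally adequate.
Power ≈ 0.91 → the study is adequately powered (power ≥ 0.80).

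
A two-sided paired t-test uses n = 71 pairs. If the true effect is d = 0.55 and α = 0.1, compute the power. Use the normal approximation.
Power ≈ 1.00

Power calculation (paired t-test, normal approximation):
z_β = d · √n - z_{α/2}
z_β = 0.55 · √71 - 1.645
z_β = 0.55 · 8.426 - 1.645
z_β = 2.990

Power = Φ(z_β) = Φ(2.990) ≈ 0.999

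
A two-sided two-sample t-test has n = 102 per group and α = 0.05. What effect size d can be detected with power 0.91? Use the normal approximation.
d ≈ 0.46

Minimum detectable effect (two-sample t-test, normal approximation):
d = (z_{α/2} + z_β) / √(n/2)
d = (1.960 + 1.341) / √(102/2)
d = 3.301 / 7.141
d ≈ 0.46

By Cohen's convention (0.2 small / 0.5 medium / 0.8 large): small effect.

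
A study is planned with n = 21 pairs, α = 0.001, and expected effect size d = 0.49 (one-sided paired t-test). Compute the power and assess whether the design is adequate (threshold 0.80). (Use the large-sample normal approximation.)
Power ≈ 0.20; the study is underpowered (power < 0.80)

Power calculation (paired t-test, normal approximation):
z_β = d · √n - z_α
z_β = 0.49 · √21 - 3.090
z_β = 0.49 · 4.583 - 3.090
z_β = -0.845

Power = Φ(z_β) = Φ(-0.845) ≈ 0.199

Effect size d = 0.49 is small by Cohen's convention (0.2/0.5/0.8).

Threshold: power ≥ 0.80 is conventionally adequate.
Power ≈ 0.20 → the study is underpowered (power < 0.80).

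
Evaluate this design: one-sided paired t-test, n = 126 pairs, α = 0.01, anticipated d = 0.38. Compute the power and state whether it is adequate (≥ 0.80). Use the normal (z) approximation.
Power ≈ 0.97; the study is adequately powered (power ≥ 0.80)

Power calculation (paired t-test, normal approximation):
z_β = d · √n - z_α
z_β = 0.38 · √126 - 2.326
z_β = 0.38 · 11.225 - 2.326
z_β = 1.939

Power = Φ(z_β) = Φ(1.939) ≈ 0.974

Effect size d = 0.38 is small by Cohen's convention (0.2/0.5/0.8).

Threshold: power ≥ 0.80 is conventionally adequate.
Power ≈ 0.97 → the study is adequately powered (power ≥ 0.80).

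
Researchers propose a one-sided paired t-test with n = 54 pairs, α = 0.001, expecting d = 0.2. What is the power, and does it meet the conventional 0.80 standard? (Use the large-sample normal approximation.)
Power ≈ 0.05; the study is underpowered (power < 0.80)

Power calculation (paired t-test, normal approximation):
z_β = d · √n - z_α
z_β = 0.2 · √54 - 3.090
z_β = 0.2 · 7.348 - 3.090
z_β = -1.621

Power = Φ(z_β) = Φ(-1.621) ≈ 0.053

Effect size d = 0.2 is small by Cohen's convention (0.2/0.5/0.8).

Threshold: power ≥ 0.80 is conventionally adequate.
Power ≈ 0.05 → the study is underpowered (power < 0.80).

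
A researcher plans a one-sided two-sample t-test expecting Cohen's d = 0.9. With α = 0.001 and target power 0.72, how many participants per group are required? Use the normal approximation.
n = 34 per group

Sample size formula (two-sample t-test, normal approximation):
n = 2 · ((z_α + z_β) / d)²

z_α = 3.090 (for α = 0.001, one-sided)
z_β = 0.583 (for power = 0.72)
d = 0.9

n = 2 · ((3.090 + 0.583) / 0.9)²
n = 2 · (4.081)²
n ≈ 33.31
Round up to the next whole number: n = 34 per group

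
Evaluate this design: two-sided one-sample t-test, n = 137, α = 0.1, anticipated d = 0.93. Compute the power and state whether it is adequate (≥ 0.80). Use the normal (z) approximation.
Power ≈ 1.00; the study is adequately powered (power ≥ 0.80)

Power calculation (one-sample t-test, normal approximation):
z_β = d · √n - z_{α/2}
z_β = 0.93 · √137 - 1.645
z_β = 0.93 · 11.705 - 1.645
z_β = 9.241

Power = Φ(z_β) = Φ(9.241) ≈ 1.000

Effect size d = 0.93 is large by Cohen's convention (0.2/0.5/0.8).

Threshold: power ≥ 0.80 is conventionally adequate.
Power ≈ 1.00 → the study is adequately powered (power ≥ 0.80).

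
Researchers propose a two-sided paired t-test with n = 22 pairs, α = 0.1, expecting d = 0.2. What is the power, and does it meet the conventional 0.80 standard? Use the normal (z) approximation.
Power ≈ 0.24; the study is underpowered (power < 0.80)

Power calculation (paired t-test, normal approximation):
z_β = d · √n - z_{α/2}
z_β = 0.2 · √22 - 1.645
z_β = 0.2 · 4.690 - 1.645
z_β = -0.707

Power = Φ(z_β) = Φ(-0.707) ≈ 0.240

Effect size d = 0.2 is small by Cohen's convention (0.2/0.5/0.8).

Threshold: power ≥ 0.80 is conventionally adequate.
Power ≈ 0.24 → the study is underpowered (power < 0.80).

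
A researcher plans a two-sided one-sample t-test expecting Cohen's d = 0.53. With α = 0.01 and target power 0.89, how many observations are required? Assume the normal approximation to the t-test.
n = 52

Sample size formula (one-sample t-test, normal approximation):
n = ((z_{α/2} + z_β) / d)²

z_{α/2} = 2.576 (for α = 0.01, two-sided)
z_β = 1.227 (for power = 0.89)
d = 0.53

n = ((2.576 + 1.227) / 0.53)²
n = (7.175)²
n ≈ 51.48
Round up to the next whole number: n = 52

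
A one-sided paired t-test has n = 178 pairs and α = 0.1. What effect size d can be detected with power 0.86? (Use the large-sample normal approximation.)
d ≈ 0.18

Minimum detectable effect (paired t-test, normal approximation):
d = (z_α + z_β) / √n
d = (1.282 + 1.080) / √178
d = 2.362 / 13.342
d ≈ 0.18

By Cohen's convention (0.2 small / 0.5 medium / 0.8 large): very small effect.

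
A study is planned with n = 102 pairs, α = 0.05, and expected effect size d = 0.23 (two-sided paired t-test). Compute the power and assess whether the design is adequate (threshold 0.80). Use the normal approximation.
Power ≈ 0.64; the study is underpowered (power < 0.80)

Power calculation (paired t-test, normal approximation):
z_β = d · √n - z_{α/2}
z_β = 0.23 · √102 - 1.960
z_β = 0.23 · 10.100 - 1.960
z_β = 0.363

Power = Φ(z_β) = Φ(0.363) ≈ 0.642

Effect size d = 0.23 is small by Cohen's convention (0.2/0.5/0.8).

Threshold: power ≥ 0.80 is conventionally adequate.
Power ≈ 0.64 → the study is underpowered (power < 0.80).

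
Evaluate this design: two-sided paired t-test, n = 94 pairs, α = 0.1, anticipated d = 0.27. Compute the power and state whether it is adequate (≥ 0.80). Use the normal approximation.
Power ≈ 0.83; the study is adequately powered (power ≥ 0.80)

Power calculation (paired t-test, normal approximation):
z_β = d · √n - z_{α/2}
z_β = 0.27 · √94 - 1.645
z_β = 0.27 · 9.695 - 1.645
z_β = 0.973

Power = Φ(z_β) = Φ(0.973) ≈ 0.835

Effect size d = 0.27 is small by Cohen's convention (0.2/0.5/0.8).

Threshold: power ≥ 0.80 is conventionally adequate.
Power ≈ 0.83 → the study is adequately powered (power ≥ 0.80).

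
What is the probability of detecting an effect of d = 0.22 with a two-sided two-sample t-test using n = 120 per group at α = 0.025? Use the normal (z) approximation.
Power ≈ 0.30

Power calculation (two-sample t-test, normal approximation):
z_β = d · √(n/2) - z_{α/2}
z_β = 0.22 · √(120/2) - 2.241
z_β = 0.22 · 7.746 - 2.241
z_β = -0.537

Power = Φ(z_β) = Φ(-0.537) ≈ 0.296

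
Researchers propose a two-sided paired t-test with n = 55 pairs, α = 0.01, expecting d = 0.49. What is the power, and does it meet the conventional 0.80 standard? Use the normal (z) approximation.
Power ≈ 0.85; the study is adequately powered (power ≥ 0.80)

Power calculation (paired t-test, normal approximation):
z_β = d · √n - z_{α/2}
z_β = 0.49 · √55 - 2.576
z_β = 0.49 · 7.416 - 2.576
z_β = 1.058

Power = Φ(z_β) = Φ(1.058) ≈ 0.855

Effect size d = 0.49 is small by Cohen's convention (0.2/0.5/0.8).

Threshold: power ≥ 0.80 is conventionally adequate.
Power ≈ 0.85 → the study is adequately powered (power ≥ 0.80).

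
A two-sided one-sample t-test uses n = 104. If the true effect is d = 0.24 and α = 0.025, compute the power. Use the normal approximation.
Power ≈ 0.58

Power calculation (one-sample t-test, normal approximation):
z_β = d · √n - z_{α/2}
z_β = 0.24 · √104 - 2.241
z_β = 0.24 · 10.198 - 2.241
z_β = 0.206

Power = Φ(z_β) = Φ(0.206) ≈ 0.582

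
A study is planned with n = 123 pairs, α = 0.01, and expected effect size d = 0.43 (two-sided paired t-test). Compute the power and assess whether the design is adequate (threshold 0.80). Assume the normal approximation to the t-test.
Power ≈ 0.99; the study is adequately powered (power ≥ 0.80)

Power calculation (paired t-test, normal approximation):
z_β = d · √n - z_{α/2}
z_β = 0.43 · √123 - 2.576
z_β = 0.43 · 11.091 - 2.576
z_β = 2.193

Power = Φ(z_β) = Φ(2.193) ≈ 0.986

Effect size d = 0.43 is small by Cohen's convention (0.2/0.5/0.8).

Threshold: power ≥ 0.80 is conventionally adequate.
Power ≈ 0.99 → the study is adequately powered (power ≥ 0.80).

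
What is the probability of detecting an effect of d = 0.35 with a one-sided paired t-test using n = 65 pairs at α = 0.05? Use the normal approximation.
Power ≈ 0.88

Power calculation (paired t-test, normal approximation):
z_β = d · √n - z_α
z_β = 0.35 · √65 - 1.645
z_β = 0.35 · 8.062 - 1.645
z_β = 1.177

Power = Φ(z_β) = Φ(1.177) ≈ 0.880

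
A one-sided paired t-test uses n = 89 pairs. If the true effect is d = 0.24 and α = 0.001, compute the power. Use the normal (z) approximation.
Power ≈ 0.20

Power calculation (paired t-test, normal approximation):
z_β = d · √n - z_α
z_β = 0.24 · √89 - 3.090
z_β = 0.24 · 9.434 - 3.090
z_β = -0.826

Power = Φ(z_β) = Φ(-0.826) ≈ 0.204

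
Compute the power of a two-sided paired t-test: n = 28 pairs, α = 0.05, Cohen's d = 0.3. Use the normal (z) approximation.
Power ≈ 0.35

Power calculation (paired t-test, normal approximation):
z_β = d · √n - z_{α/2}
z_β = 0.3 · √28 - 1.960
z_β = 0.3 · 5.292 - 1.960
z_β = -0.373

Power = Φ(z_β) = Φ(-0.373) ≈ 0.355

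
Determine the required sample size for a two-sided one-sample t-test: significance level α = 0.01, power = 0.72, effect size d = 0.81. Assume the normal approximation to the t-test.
n = 16

Sample size formula (one-sample t-test, normal approximation):
n = ((z_{α/2} + z_β) / d)²

z_{α/2} = 2.576 (for α = 0.01, two-sided)
z_β = 0.583 (for power = 0.72)
d = 0.81

n = ((2.576 + 0.583) / 0.81)²
n = (3.900)²
n ≈ 15.21
Round up to the next whole number: n = 16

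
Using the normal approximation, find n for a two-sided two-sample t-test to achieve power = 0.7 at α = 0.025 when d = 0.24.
n = 266 per group

Sample size formula (two-sample t-test, normal approximation):
n = 2 · ((z_{α/2} + z_β) / d)²

z_{α/2} = 2.241 (for α = 0.025, two-sided)
z_β = 0.524 (for power = 0.7)
d = 0.24

n = 2 · ((2.241 + 0.524) / 0.24)²
n = 2 · (11.521)²
n ≈ 265.47
Round up to the next whole number: n = 266 per group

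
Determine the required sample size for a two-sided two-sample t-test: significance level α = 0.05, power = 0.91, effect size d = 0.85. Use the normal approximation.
n = 31 per group

Sample size formula (two-sample t-test, normal approximation):
n = 2 · ((z_{α/2} + z_β) / d)²

z_{α/2} = 1.960 (for α = 0.05, two-sided)
z_β = 1.341 (for power = 0.91)
d = 0.85

n = 2 · ((1.960 + 1.341) / 0.85)²
n = 2 · (3.884)²
n ≈ 30.17
Round up to the next whole number: n = 31 per group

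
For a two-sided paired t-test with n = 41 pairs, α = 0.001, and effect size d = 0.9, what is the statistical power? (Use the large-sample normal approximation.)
Power ≈ 0.99

Power calculation (paired t-test, normal approximation):
z_β = d · √n - z_{α/2}
z_β = 0.9 · √41 - 3.291
z_β = 0.9 · 6.403 - 3.291
z_β = 2.472

Power = Φ(z_β) = Φ(2.472) ≈ 0.993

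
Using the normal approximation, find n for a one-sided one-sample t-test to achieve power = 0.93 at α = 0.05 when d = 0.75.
n = 18

Sample size formula (one-sample t-test, normal approximation):
n = ((z_α + z_β) / d)²

z_α = 1.645 (for α = 0.05, one-sided)
z_β = 1.476 (for power = 0.93)
d = 0.75

n = ((1.645 + 1.476) / 0.75)²
n = (4.161)²
n ≈ 17.31
Round up to the next whole number: n = 18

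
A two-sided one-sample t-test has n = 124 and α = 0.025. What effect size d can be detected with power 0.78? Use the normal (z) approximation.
d ≈ 0.27

Minimum detectable effect (one-sample t-test, normal approximation):
d = (z_{α/2} + z_β) / √n
d = (2.241 + 0.772) / √124
d = 3.014 / 11.136
d ≈ 0.27

By Cohen's convention (0.2 small / 0.5 medium / 0.8 large): small effect.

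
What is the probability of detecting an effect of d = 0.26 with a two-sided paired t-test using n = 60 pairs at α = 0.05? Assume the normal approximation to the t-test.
Power ≈ 0.52

Power calculation (paired t-test, normal approximation):
z_β = d · √n - z_{α/2}
z_β = 0.26 · √60 - 1.960
z_β = 0.26 · 7.746 - 1.960
z_β = 0.054

Power = Φ(z_β) = Φ(0.054) ≈ 0.522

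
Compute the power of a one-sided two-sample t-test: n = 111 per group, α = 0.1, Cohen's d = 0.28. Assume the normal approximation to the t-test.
Power ≈ 0.79

Power calculation (two-sample t-test, normal approximation):
z_β = d · √(n/2) - z_α
z_β = 0.28 · √(111/2) - 1.282
z_β = 0.28 · 7.450 - 1.282
z_β = 0.804

Power = Φ(z_β) = Φ(0.804) ≈ 0.789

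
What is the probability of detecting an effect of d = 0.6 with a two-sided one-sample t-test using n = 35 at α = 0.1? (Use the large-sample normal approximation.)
Power ≈ 0.97

Power calculation (one-sample t-test, normal approximation):
z_β = d · √n - z_{α/2}
z_β = 0.6 · √35 - 1.645
z_β = 0.6 · 5.916 - 1.645
z_β = 1.905

Power = Φ(z_β) = Φ(1.905) ≈ 0.972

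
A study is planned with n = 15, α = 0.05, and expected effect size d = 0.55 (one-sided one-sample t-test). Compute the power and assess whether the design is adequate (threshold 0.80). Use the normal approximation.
Power ≈ 0.69; the study is underpowered (power < 0.80)

Power calculation (one-sample t-test, normal approximation):
z_β = d · √n - z_α
z_β = 0.55 · √15 - 1.645
z_β = 0.55 · 3.873 - 1.645
z_β = 0.485

Power = Φ(z_β) = Φ(0.485) ≈ 0.686

Effect size d = 0.55 is medium by Cohen's convention (0.2/0.5/0.8).

Threshold: power ≥ 0.80 is conventionally adequate.
Power ≈ 0.69 → the study is underpowered (power < 0.80).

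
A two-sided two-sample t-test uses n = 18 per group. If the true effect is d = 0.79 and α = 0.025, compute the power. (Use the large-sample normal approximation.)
Power ≈ 0.55

Power calculation (two-sample t-test, normal approximation):
z_β = d · √(n/2) - z_{α/2}
z_β = 0.79 · √(18/2) - 2.241
z_β = 0.79 · 3.000 - 2.241
z_β = 0.129

Power = Φ(z_β) = Φ(0.129) ≈ 0.551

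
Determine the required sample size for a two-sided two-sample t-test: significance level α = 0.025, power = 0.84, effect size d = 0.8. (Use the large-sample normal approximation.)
n = 33 per group

Sample size formula (two-sample t-test, normal approximation):
n = 2 · ((z_{α/2} + z_β) / d)²

z_{α/2} = 2.241 (for α = 0.025, two-sided)
z_β = 0.994 (for power = 0.84)
d = 0.8

n = 2 · ((2.241 + 0.994) / 0.8)²
n = 2 · (4.044)²
n ≈ 32.71
Round up to the next whole number: n = 33 per group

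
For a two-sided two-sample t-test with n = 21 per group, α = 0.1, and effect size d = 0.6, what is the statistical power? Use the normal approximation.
Power ≈ 0.62

Power calculation (two-sample t-test, normal approximation):
z_β = d · √(n/2) - z_{α/2}
z_β = 0.6 · √(21/2) - 1.645
z_β = 0.6 · 3.240 - 1.645
z_β = 0.299

Power = Φ(z_β) = Φ(0.299) ≈ 0.618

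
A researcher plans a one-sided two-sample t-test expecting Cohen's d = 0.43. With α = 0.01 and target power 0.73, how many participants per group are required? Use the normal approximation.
n = 94 per group

Sample size formula (two-sample t-test, normal approximation):
n = 2 · ((z_α + z_β) / d)²

z_α = 2.326 (for α = 0.01, one-sided)
z_β = 0.613 (for power = 0.73)
d = 0.43

n = 2 · ((2.326 + 0.613) / 0.43)²
n = 2 · (6.835)²
n ≈ 93.43
Round up to the next whole number: n = 94 per group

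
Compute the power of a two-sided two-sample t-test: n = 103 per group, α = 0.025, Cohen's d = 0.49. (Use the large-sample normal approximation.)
Power ≈ 0.90

Power calculation (two-sample t-test, normal approximation):
z_β = d · √(n/2) - z_{α/2}
z_β = 0.49 · √(103/2) - 2.241
z_β = 0.49 · 7.176 - 2.241
z_β = 1.275

Power = Φ(z_β) = Φ(1.275) ≈ 0.899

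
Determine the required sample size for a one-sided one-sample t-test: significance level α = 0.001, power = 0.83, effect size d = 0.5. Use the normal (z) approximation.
n = 66

Sample size formula (one-sample t-test, normal approximation):
n = ((z_α + z_β) / d)²

z_α = 3.090 (for α = 0.001, one-sided)
z_β = 0.954 (for power = 0.83)
d = 0.5

n = ((3.090 + 0.954) / 0.5)²
n = (8.088)²
n ≈ 65.42
Round up to the next whole number: n = 66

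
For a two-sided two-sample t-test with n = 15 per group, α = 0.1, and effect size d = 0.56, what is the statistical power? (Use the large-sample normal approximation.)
Power ≈ 0.46

Power calculation (two-sample t-test, normal approximation):
z_β = d · √(n/2) - z_{α/2}
z_β = 0.56 · √(15/2) - 1.645
z_β = 0.56 · 2.739 - 1.645
z_β = -0.111

Power = Φ(z_β) = Φ(-0.111) ≈ 0.456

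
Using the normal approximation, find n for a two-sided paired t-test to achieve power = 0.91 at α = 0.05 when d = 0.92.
n = 13 pairs

Sample size formula (paired t-test, normal approximation):
n = ((z_{α/2} + z_β) / d)²

z_{α/2} = 1.960 (for α = 0.05, two-sided)
z_β = 1.341 (for power = 0.91)
d = 0.92

n = ((1.960 + 1.341) / 0.92)²
n = (3.588)²
n ≈ 12.87
Round up to the next whole number: n = 13 pairs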